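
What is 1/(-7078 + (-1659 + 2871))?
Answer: -1/5866 ≈ -0.00017047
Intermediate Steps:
1/(-7078 + (-1659 + 2871)) = 1/(-7078 + 1212) = 1/(-5866) = -1/5866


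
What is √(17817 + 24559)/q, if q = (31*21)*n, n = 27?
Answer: 2*√10594/17577 ≈ 0.011712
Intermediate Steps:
q = 17577 (q = (31*21)*27 = 651*27 = 17577)
√(17817 + 24559)/q = √(17817 + 24559)/17577 = √42376*(1/17577) = (2*√10594)*(1/17577) = 2*√10594/17577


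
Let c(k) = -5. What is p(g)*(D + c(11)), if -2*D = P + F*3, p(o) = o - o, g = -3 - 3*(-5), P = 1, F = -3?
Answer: 0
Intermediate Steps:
g = 12 (g = -3 + 15 = 12)
p(o) = 0
D = 4 (D = -(1 - 3*3)/2 = -(1 - 9)/2 = -1/2*(-8) = 4)
p(g)*(D + c(11)) = 0*(4 - 5) = 0*(-1) = 0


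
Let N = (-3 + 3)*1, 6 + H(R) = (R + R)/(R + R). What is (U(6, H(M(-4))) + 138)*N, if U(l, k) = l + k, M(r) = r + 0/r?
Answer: 0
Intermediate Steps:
M(r) = r (M(r) = r + 0 = r)
H(R) = -5 (H(R) = -6 + (R + R)/(R + R) = -6 + (2*R)/((2*R)) = -6 + (2*R)*(1/(2*R)) = -6 + 1 = -5)
U(l, k) = k + l
N = 0 (N = 0*1 = 0)
(U(6, H(M(-4))) + 138)*N = ((-5 + 6) + 138)*0 = (1 + 138)*0 = 139*0 = 0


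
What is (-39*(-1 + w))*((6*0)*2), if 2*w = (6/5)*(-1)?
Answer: 0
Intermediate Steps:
w = -⅗ (w = ((6/5)*(-1))/2 = (½)*(-6/5) = -⅗ ≈ -0.60000)
(-39*(-1 + w))*((6*0)*2) = (-39*(-1 - ⅗))*((6*0)*2) = (-39*(-8)/5)*(0*2) = -39*(-8/5)*0 = (312/5)*0 = 0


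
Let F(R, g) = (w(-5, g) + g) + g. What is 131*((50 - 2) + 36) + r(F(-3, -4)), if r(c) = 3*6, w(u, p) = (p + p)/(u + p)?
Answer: 11022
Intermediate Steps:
w(u, p) = 2*p/(p + u) (w(u, p) = (2*p)/(p + u) = 2*p/(p + u))
F(R, g) = 2*g + 2*g/(-5 + g) (F(R, g) = (2*g/(g - 5) + g) + g = (2*g/(-5 + g) + g) + g = (g + 2*g/(-5 + g)) + g = 2*g + 2*g/(-5 + g))
r(c) = 18
131*((50 - 2) + 36) + r(F(-3, -4)) = 131*((50 - 2) + 36) + 18 = 131*(48 + 36) + 18 = 131*84 + 18 = 11004 + 18 = 11022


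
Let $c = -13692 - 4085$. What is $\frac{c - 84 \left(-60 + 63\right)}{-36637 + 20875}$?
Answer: $\frac{18029}{15762} \approx 1.1438$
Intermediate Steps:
$c = -17777$ ($c = -13692 - 4085 = -17777$)
$\frac{c - 84 \left(-60 + 63\right)}{-36637 + 20875} = \frac{-17777 - 84 \left(-60 + 63\right)}{-36637 + 20875} = \frac{-17777 - 252}{-15762} = \left(-17777 - 252\right) \left(- \frac{1}{15762}\right) = \left(-18029\right) \left(- \frac{1}{15762}\right) = \frac{18029}{15762}$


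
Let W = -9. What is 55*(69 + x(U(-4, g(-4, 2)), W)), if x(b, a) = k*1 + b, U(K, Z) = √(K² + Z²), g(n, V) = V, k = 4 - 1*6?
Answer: 3685 + 110*√5 ≈ 3931.0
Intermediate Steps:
k = -2 (k = 4 - 6 = -2)
x(b, a) = -2 + b (x(b, a) = -2*1 + b = -2 + b)
55*(69 + x(U(-4, g(-4, 2)), W)) = 55*(69 + (-2 + √((-4)² + 2²))) = 55*(69 + (-2 + √(16 + 4))) = 55*(69 + (-2 + √20)) = 55*(69 + (-2 + 2*√5)) = 55*(67 + 2*√5) = 3685 + 110*√5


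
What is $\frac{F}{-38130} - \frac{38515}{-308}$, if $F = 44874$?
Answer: $\frac{242459293}{1957340} \approx 123.87$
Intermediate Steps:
$\frac{F}{-38130} - \frac{38515}{-308} = \frac{44874}{-38130} - \frac{38515}{-308} = 44874 \left(- \frac{1}{38130}\right) - - \frac{38515}{308} = - \frac{7479}{6355} + \frac{38515}{308} = \frac{242459293}{1957340}$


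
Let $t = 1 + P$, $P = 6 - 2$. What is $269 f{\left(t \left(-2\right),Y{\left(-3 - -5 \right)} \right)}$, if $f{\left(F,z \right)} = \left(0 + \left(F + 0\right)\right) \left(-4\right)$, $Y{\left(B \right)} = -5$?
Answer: $10760$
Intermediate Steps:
$P = 4$
$t = 5$ ($t = 1 + 4 = 5$)
$f{\left(F,z \right)} = - 4 F$ ($f{\left(F,z \right)} = \left(0 + F\right) \left(-4\right) = F \left(-4\right) = - 4 F$)
$269 f{\left(t \left(-2\right),Y{\left(-3 - -5 \right)} \right)} = 269 \left(- 4 \cdot 5 \left(-2\right)\right) = 269 \left(\left(-4\right) \left(-10\right)\right) = 269 \cdot 40 = 10760$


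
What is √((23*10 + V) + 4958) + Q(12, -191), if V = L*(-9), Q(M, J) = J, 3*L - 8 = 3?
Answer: -191 + √5155 ≈ -119.20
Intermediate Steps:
L = 11/3 (L = 8/3 + (⅓)*3 = 8/3 + 1 = 11/3 ≈ 3.6667)
V = -33 (V = (11/3)*(-9) = -33)
√((23*10 + V) + 4958) + Q(12, -191) = √((23*10 - 33) + 4958) - 191 = √((230 - 33) + 4958) - 191 = √(197 + 4958) - 191 = √5155 - 191 = -191 + √5155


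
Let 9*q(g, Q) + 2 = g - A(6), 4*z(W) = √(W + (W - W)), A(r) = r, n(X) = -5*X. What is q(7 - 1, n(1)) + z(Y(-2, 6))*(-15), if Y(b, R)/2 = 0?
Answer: -2/9 ≈ -0.22222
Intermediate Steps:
Y(b, R) = 0 (Y(b, R) = 2*0 = 0)
z(W) = √W/4 (z(W) = √(W + (W - W))/4 = √(W + 0)/4 = √W/4)
q(g, Q) = -8/9 + g/9 (q(g, Q) = -2/9 + (g - 1*6)/9 = -2/9 + (g - 6)/9 = -2/9 + (-6 + g)/9 = -2/9 + (-⅔ + g/9) = -8/9 + g/9)
q(7 - 1, n(1)) + z(Y(-2, 6))*(-15) = (-8/9 + (7 - 1)/9) + (√0/4)*(-15) = (-8/9 + (⅑)*6) + ((¼)*0)*(-15) = (-8/9 + ⅔) + 0*(-15) = -2/9 + 0 = -2/9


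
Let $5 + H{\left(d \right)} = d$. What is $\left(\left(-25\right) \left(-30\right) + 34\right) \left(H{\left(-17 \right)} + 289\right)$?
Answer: $209328$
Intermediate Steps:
$H{\left(d \right)} = -5 + d$
$\left(\left(-25\right) \left(-30\right) + 34\right) \left(H{\left(-17 \right)} + 289\right) = \left(\left(-25\right) \left(-30\right) + 34\right) \left(\left(-5 - 17\right) + 289\right) = \left(750 + 34\right) \left(-22 + 289\right) = 784 \cdot 267 = 209328$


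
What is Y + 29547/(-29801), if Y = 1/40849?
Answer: -1206935602/1217341049 ≈ -0.99145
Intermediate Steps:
Y = 1/40849 ≈ 2.4480e-5
Y + 29547/(-29801) = 1/40849 + 29547/(-29801) = 1/40849 + 29547*(-1/29801) = 1/40849 - 29547/29801 = -1206935602/1217341049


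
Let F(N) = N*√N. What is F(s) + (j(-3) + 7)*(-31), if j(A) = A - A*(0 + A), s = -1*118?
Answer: 155 - 118*I*√118 ≈ 155.0 - 1281.8*I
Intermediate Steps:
s = -118
j(A) = A - A² (j(A) = A - A*A = A - A²)
F(N) = N^(3/2)
F(s) + (j(-3) + 7)*(-31) = (-118)^(3/2) + (-3*(1 - 1*(-3)) + 7)*(-31) = -118*I*√118 + (-3*(1 + 3) + 7)*(-31) = -118*I*√118 + (-3*4 + 7)*(-31) = -118*I*√118 + (-12 + 7)*(-31) = -118*I*√118 - 5*(-31) = -118*I*√118 + 155 = 155 - 118*I*√118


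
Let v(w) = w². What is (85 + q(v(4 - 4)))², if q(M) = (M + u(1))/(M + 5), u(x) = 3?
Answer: 183184/25 ≈ 7327.4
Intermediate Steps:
q(M) = (3 + M)/(5 + M) (q(M) = (M + 3)/(M + 5) = (3 + M)/(5 + M))
(85 + q(v(4 - 4)))² = (85 + (3 + (4 - 4)²)/(5 + (4 - 4)²))² = (85 + (3 + 0²)/(5 + 0²))² = (85 + (3 + 0)/(5 + 0))² = (85 + 3/5)² = (85 + (⅕)*3)² = (85 + ⅗)² = (428/5)² = 183184/25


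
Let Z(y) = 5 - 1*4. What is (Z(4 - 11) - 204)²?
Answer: 41209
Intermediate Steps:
Z(y) = 1 (Z(y) = 5 - 4 = 1)
(Z(4 - 11) - 204)² = (1 - 204)² = (-203)² = 41209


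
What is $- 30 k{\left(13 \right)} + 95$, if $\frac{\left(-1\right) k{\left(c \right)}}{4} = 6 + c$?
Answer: $2375$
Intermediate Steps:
$k{\left(c \right)} = -24 - 4 c$ ($k{\left(c \right)} = - 4 \left(6 + c\right) = -24 - 4 c$)
$- 30 k{\left(13 \right)} + 95 = - 30 \left(-24 - 52\right) + 95 = \left(-30\right) \left(-76\right) + 95 = 2280 + 95 = 2375$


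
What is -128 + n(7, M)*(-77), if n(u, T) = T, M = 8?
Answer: -744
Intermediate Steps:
-128 + n(7, M)*(-77) = -128 + 8*(-77) = -128 - 616 = -744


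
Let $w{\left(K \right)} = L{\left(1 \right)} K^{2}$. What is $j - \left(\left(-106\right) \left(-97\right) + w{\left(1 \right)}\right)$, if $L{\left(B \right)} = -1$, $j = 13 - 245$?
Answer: $-10513$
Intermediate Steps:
$j = -232$ ($j = 13 - 245 = -232$)
$w{\left(K \right)} = - K^{2}$
$j - \left(\left(-106\right) \left(-97\right) + w{\left(1 \right)}\right) = -232 - \left(\left(-106\right) \left(-97\right) - 1^{2}\right) = -232 - \left(10282 - 1\right) = -232 - 10281 = -10513$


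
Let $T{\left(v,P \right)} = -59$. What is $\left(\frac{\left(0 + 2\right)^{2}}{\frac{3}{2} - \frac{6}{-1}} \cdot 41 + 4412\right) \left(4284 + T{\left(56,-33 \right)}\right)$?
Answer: $\frac{56199260}{3} \approx 1.8733 \cdot 10^{7}$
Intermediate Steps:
$\left(\frac{\left(0 + 2\right)^{2}}{\frac{3}{2} - \frac{6}{-1}} \cdot 41 + 4412\right) \left(4284 + T{\left(56,-33 \right)}\right) = \left(\frac{\left(0 + 2\right)^{2}}{\frac{3}{2} - \frac{6}{-1}} \cdot 41 + 4412\right) \left(4284 - 59\right) = \left(\frac{2^{2}}{3 \cdot \frac{1}{2} - -6} \cdot 41 + 4412\right) 4225 = \left(\frac{4}{\frac{3}{2} + 6} \cdot 41 + 4412\right) 4225 = \left(\frac{4}{\frac{15}{2}} \cdot 41 + 4412\right) 4225 = \left(4 \cdot \frac{2}{15} \cdot 41 + 4412\right) 4225 = \left(\frac{8}{15} \cdot 41 + 4412\right) 4225 = \left(\frac{328}{15} + 4412\right) 4225 = \frac{66508}{15} \cdot 4225 = \frac{56199260}{3}$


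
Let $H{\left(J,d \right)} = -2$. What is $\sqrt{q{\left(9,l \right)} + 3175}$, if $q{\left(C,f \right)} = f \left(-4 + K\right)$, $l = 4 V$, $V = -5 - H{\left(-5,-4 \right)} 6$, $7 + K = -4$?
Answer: $\sqrt{2755} \approx 52.488$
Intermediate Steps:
$K = -11$ ($K = -7 - 4 = -11$)
$V = 7$ ($V = -5 - \left(-2\right) 6 = -5 - -12 = -5 + 12 = 7$)
$l = 28$ ($l = 4 \cdot 7 = 28$)
$q{\left(C,f \right)} = - 15 f$ ($q{\left(C,f \right)} = f \left(-4 - 11\right) = f \left(-15\right) = - 15 f$)
$\sqrt{q{\left(9,l \right)} + 3175} = \sqrt{\left(-15\right) 28 + 3175} = \sqrt{-420 + 3175} = \sqrt{2755}$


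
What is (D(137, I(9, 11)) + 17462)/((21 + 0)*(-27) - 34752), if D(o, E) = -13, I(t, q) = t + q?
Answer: -17449/35319 ≈ -0.49404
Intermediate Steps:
I(t, q) = q + t
(D(137, I(9, 11)) + 17462)/((21 + 0)*(-27) - 34752) = (-13 + 17462)/((21 + 0)*(-27) - 34752) = 17449/(21*(-27) - 34752) = 17449/(-567 - 34752) = 17449/(-35319) = 17449*(-1/35319) = -17449/35319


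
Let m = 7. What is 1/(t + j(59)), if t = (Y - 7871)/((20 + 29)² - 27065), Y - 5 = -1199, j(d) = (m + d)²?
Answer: 24664/107445449 ≈ 0.00022955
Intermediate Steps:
j(d) = (7 + d)²
Y = -1194 (Y = 5 - 1199 = -1194)
t = 9065/24664 (t = (-1194 - 7871)/((20 + 29)² - 27065) = -9065/(49² - 27065) = -9065/(2401 - 27065) = -9065/(-24664) = -9065*(-1/24664) = 9065/24664 ≈ 0.36754)
1/(t + j(59)) = 1/(9065/24664 + (7 + 59)²) = 1/(9065/24664 + 66²) = 1/(9065/24664 + 4356) = 1/(107445449/24664) = 24664/107445449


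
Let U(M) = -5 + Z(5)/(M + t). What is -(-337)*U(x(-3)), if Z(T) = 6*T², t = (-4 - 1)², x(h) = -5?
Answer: 1685/2 ≈ 842.50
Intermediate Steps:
t = 25 (t = (-5)² = 25)
U(M) = -5 + 150/(25 + M) (U(M) = -5 + (6*5²)/(M + 25) = -5 + (6*25)/(25 + M) = -5 + 150/(25 + M))
-(-337)*U(x(-3)) = -(-337)*5*(5 - 1*(-5))/(25 - 5) = -(-337)*5*(5 + 5)/20 = -(-337)*5*(1/20)*10 = -(-337)*5/2 = -337*(-5/2) = 1685/2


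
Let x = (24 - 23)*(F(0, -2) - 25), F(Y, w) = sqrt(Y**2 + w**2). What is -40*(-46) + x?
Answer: 1817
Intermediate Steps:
x = -23 (x = (24 - 23)*(sqrt(0**2 + (-2)**2) - 25) = 1*(sqrt(0 + 4) - 25) = 1*(sqrt(4) - 25) = 1*(2 - 25) = 1*(-23) = -23)
-40*(-46) + x = -40*(-46) - 23 = 1840 - 23 = 1817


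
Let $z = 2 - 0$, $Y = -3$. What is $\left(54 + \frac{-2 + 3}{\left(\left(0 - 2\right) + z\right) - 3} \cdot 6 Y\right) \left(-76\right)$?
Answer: $-4560$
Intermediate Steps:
$z = 2$ ($z = 2 + 0 = 2$)
$\left(54 + \frac{-2 + 3}{\left(\left(0 - 2\right) + z\right) - 3} \cdot 6 Y\right) \left(-76\right) = \left(54 + \frac{-2 + 3}{\left(\left(0 - 2\right) + 2\right) - 3} \cdot 6 \left(-3\right)\right) \left(-76\right) = \left(54 + 1 \frac{1}{\left(-2 + 2\right) - 3} \cdot 6 \left(-3\right)\right) \left(-76\right) = \left(54 + 1 \frac{1}{0 - 3} \cdot 6 \left(-3\right)\right) \left(-76\right) = \left(54 + 1 \frac{1}{-3} \cdot 6 \left(-3\right)\right) \left(-76\right) = \left(54 + 1 \left(- \frac{1}{3}\right) 6 \left(-3\right)\right) \left(-76\right) = \left(54 + \left(- \frac{1}{3}\right) 6 \left(-3\right)\right) \left(-76\right) = \left(54 - -6\right) \left(-76\right) = \left(54 + 6\right) \left(-76\right) = 60 \left(-76\right) = -4560$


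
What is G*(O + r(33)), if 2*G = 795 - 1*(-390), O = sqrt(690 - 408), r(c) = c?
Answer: 39105/2 + 1185*sqrt(282)/2 ≈ 29502.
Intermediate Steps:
O = sqrt(282) ≈ 16.793
G = 1185/2 (G = (795 - 1*(-390))/2 = (795 + 390)/2 = (1/2)*1185 = 1185/2 ≈ 592.50)
G*(O + r(33)) = 1185*(sqrt(282) + 33)/2 = 1185*(33 + sqrt(282))/2 = 39105/2 + 1185*sqrt(282)/2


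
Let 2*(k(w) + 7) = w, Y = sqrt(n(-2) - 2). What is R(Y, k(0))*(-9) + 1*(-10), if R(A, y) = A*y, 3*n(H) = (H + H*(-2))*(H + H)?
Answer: -10 + 21*I*sqrt(42) ≈ -10.0 + 136.1*I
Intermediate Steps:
n(H) = -2*H**2/3 (n(H) = ((H + H*(-2))*(H + H))/3 = ((H - 2*H)*(2*H))/3 = ((-H)*(2*H))/3 = (-2*H**2)/3 = -2*H**2/3)
Y = I*sqrt(42)/3 (Y = sqrt(-2/3*(-2)**2 - 2) = sqrt(-2/3*4 - 2) = sqrt(-8/3 - 2) = sqrt(-14/3) = I*sqrt(42)/3 ≈ 2.1602*I)
k(w) = -7 + w/2
R(Y, k(0))*(-9) + 1*(-10) = ((I*sqrt(42)/3)*(-7 + (1/2)*0))*(-9) + 1*(-10) = ((I*sqrt(42)/3)*(-7 + 0))*(-9) - 10 = ((I*sqrt(42)/3)*(-7))*(-9) - 10 = -7*I*sqrt(42)/3*(-9) - 10 = 21*I*sqrt(42) - 10 = -10 + 21*I*sqrt(42)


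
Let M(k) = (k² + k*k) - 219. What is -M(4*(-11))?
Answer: -3653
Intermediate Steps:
M(k) = -219 + 2*k² (M(k) = (k² + k²) - 219 = 2*k² - 219 = -219 + 2*k²)
-M(4*(-11)) = -(-219 + 2*(4*(-11))²) = -(-219 + 2*(-44)²) = -(-219 + 2*1936) = -(-219 + 3872) = -1*3653 = -3653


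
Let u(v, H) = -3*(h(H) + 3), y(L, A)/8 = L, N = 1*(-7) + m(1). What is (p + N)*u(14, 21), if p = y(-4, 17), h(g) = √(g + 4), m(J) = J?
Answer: 912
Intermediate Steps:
N = -6 (N = 1*(-7) + 1 = -7 + 1 = -6)
h(g) = √(4 + g)
y(L, A) = 8*L
p = -32 (p = 8*(-4) = -32)
u(v, H) = -9 - 3*√(4 + H) (u(v, H) = -3*(√(4 + H) + 3) = -3*(3 + √(4 + H)) = -9 - 3*√(4 + H))
(p + N)*u(14, 21) = (-32 - 6)*(-9 - 3*√(4 + 21)) = -38*(-9 - 3*√25) = -38*(-9 - 3*5) = -38*(-9 - 15) = -38*(-24) = 912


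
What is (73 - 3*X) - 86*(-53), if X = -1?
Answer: 4634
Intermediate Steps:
(73 - 3*X) - 86*(-53) = (73 - 3*(-1)) - 86*(-53) = (73 - 1*(-3)) + 4558 = (73 + 3) + 4558 = 76 + 4558 = 4634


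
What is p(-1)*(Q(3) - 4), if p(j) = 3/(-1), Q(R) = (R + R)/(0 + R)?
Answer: 6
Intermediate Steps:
Q(R) = 2 (Q(R) = (2*R)/R = 2)
p(j) = -3 (p(j) = 3*(-1) = -3)
p(-1)*(Q(3) - 4) = -3*(2 - 4) = -3*(-2) = 6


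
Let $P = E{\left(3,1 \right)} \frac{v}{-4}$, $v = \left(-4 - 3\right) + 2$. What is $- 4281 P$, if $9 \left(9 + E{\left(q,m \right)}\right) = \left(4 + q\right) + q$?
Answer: $\frac{506585}{12} \approx 42215.0$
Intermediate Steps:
$E{\left(q,m \right)} = - \frac{77}{9} + \frac{2 q}{9}$ ($E{\left(q,m \right)} = -9 + \frac{\left(4 + q\right) + q}{9} = -9 + \frac{4 + 2 q}{9} = -9 + \left(\frac{4}{9} + \frac{2 q}{9}\right) = - \frac{77}{9} + \frac{2 q}{9}$)
$v = -5$ ($v = -7 + 2 = -5$)
$P = - \frac{355}{36}$ ($P = \left(- \frac{77}{9} + \frac{2}{9} \cdot 3\right) \left(- \frac{5}{-4}\right) = \left(- \frac{77}{9} + \frac{2}{3}\right) \left(\left(-5\right) \left(- \frac{1}{4}\right)\right) = \left(- \frac{71}{9}\right) \frac{5}{4} = - \frac{355}{36} \approx -9.8611$)
$- 4281 P = \left(-4281\right) \left(- \frac{355}{36}\right) = \frac{506585}{12}$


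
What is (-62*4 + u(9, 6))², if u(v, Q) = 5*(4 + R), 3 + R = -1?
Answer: 61504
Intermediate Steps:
R = -4 (R = -3 - 1 = -4)
u(v, Q) = 0 (u(v, Q) = 5*(4 - 4) = 5*0 = 0)
(-62*4 + u(9, 6))² = (-62*4 + 0)² = (-248 + 0)² = (-248)² = 61504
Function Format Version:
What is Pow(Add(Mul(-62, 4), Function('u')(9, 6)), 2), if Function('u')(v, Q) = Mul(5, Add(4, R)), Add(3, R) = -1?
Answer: 61504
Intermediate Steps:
R = -4 (R = Add(-3, -1) = -4)
Function('u')(v, Q) = 0 (Function('u')(v, Q) = Mul(5, Add(4, -4)) = Mul(5, 0) = 0)
Pow(Add(Mul(-62, 4), Function('u')(9, 6)), 2) = Pow(Add(Mul(-62, 4), 0), 2) = Pow(Add(-248, 0), 2) = Pow(-248, 2) = 61504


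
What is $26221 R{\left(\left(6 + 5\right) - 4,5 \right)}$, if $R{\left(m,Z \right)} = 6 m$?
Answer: $1101282$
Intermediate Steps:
$26221 R{\left(\left(6 + 5\right) - 4,5 \right)} = 26221 \cdot 6 \left(\left(6 + 5\right) - 4\right) = 26221 \cdot 6 \left(11 - 4\right) = 26221 \cdot 6 \cdot 7 = 26221 \cdot 42 = 1101282$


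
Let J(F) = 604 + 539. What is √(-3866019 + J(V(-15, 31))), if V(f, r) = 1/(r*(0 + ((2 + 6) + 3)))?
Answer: 2*I*√966219 ≈ 1965.9*I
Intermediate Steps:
V(f, r) = 1/(11*r) (V(f, r) = 1/(r*(0 + (8 + 3))) = 1/(r*(0 + 11)) = 1/(r*11) = 1/(11*r))
J(F) = 1143
√(-3866019 + J(V(-15, 31))) = √(-3866019 + 1143) = √(-3864876) = 2*I*√966219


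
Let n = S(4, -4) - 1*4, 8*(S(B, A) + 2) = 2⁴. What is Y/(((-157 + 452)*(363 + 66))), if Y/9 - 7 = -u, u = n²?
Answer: -27/42185 ≈ -0.00064004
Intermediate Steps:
S(B, A) = 0 (S(B, A) = -2 + (⅛)*2⁴ = -2 + (⅛)*16 = -2 + 2 = 0)
n = -4 (n = 0 - 1*4 = 0 - 4 = -4)
u = 16 (u = (-4)² = 16)
Y = -81 (Y = 63 + 9*(-1*16) = 63 + 9*(-16) = 63 - 144 = -81)
Y/(((-157 + 452)*(363 + 66))) = -81*1/((-157 + 452)*(363 + 66)) = -81/(295*429) = -81/126555 = -81*1/126555 = -27/42185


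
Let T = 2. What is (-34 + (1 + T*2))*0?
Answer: 0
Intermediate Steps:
(-34 + (1 + T*2))*0 = (-34 + (1 + 2*2))*0 = (-34 + (1 + 4))*0 = (-34 + 5)*0 = -29*0 = 0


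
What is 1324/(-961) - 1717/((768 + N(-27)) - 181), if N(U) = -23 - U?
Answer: -2432521/567951 ≈ -4.2830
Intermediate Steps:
1324/(-961) - 1717/((768 + N(-27)) - 181) = 1324/(-961) - 1717/((768 + (-23 - 1*(-27))) - 181) = 1324*(-1/961) - 1717/((768 + (-23 + 27)) - 181) = -1324/961 - 1717/((768 + 4) - 181) = -1324/961 - 1717/(772 - 181) = -1324/961 - 1717/591 = -2432521/567951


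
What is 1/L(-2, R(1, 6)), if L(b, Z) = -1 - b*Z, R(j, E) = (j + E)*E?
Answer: 1/83 ≈ 0.012048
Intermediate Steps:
R(j, E) = E*(E + j) (R(j, E) = (E + j)*E = E*(E + j))
L(b, Z) = -1 - Z*b
1/L(-2, R(1, 6)) = 1/(-1 - 1*6*(6 + 1)*(-2)) = 1/(-1 - 1*6*7*(-2)) = 1/(-1 - 1*42*(-2)) = 1/(-1 + 84) = 1/83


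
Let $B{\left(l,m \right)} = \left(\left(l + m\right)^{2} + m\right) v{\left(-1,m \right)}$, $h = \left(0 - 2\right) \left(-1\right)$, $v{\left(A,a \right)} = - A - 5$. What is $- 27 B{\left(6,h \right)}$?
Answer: $7128$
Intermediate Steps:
$v{\left(A,a \right)} = -5 - A$
$h = 2$ ($h = \left(-2\right) \left(-1\right) = 2$)
$B{\left(l,m \right)} = - 4 m - 4 \left(l + m\right)^{2}$ ($B{\left(l,m \right)} = \left(\left(l + m\right)^{2} + m\right) \left(-5 - -1\right) = \left(m + \left(l + m\right)^{2}\right) \left(-5 + 1\right) = \left(m + \left(l + m\right)^{2}\right) \left(-4\right) = - 4 m - 4 \left(l + m\right)^{2}$)
$- 27 B{\left(6,h \right)} = - 27 \left(\left(-4\right) 2 - 4 \left(6 + 2\right)^{2}\right) = - 27 \left(-8 - 4 \cdot 8^{2}\right) = - 27 \left(-8 - 256\right) = \left(-27\right) \left(-264\right) = 7128$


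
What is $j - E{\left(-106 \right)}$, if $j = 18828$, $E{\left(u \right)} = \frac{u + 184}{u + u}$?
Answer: $\frac{1995807}{106} \approx 18828.0$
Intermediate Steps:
$E{\left(u \right)} = \frac{184 + u}{2 u}$
$j - E{\left(-106 \right)} = 18828 - \frac{184 - 106}{2 \left(-106\right)} = 18828 - \frac{1}{2} \left(- \frac{1}{106}\right) 78 = 18828 - - \frac{39}{106} = 18828 + \frac{39}{106} = \frac{1995807}{106}$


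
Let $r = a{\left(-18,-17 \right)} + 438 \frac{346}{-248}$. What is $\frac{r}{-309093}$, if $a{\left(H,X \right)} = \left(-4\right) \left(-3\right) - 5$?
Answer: $\frac{37453}{19163766} \approx 0.0019544$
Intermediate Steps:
$a{\left(H,X \right)} = 7$ ($a{\left(H,X \right)} = 12 - 5 = 7$)
$r = - \frac{37453}{62}$ ($r = 7 + 438 \frac{346}{-248} = 7 + 438 \cdot 346 \left(- \frac{1}{248}\right) = 7 + 438 \left(- \frac{173}{124}\right) = 7 - \frac{37887}{62} = - \frac{37453}{62} \approx -604.08$)
$\frac{r}{-309093} = - \frac{37453}{62 \left(-309093\right)} = \left(- \frac{37453}{62}\right) \left(- \frac{1}{309093}\right) = \frac{37453}{19163766}$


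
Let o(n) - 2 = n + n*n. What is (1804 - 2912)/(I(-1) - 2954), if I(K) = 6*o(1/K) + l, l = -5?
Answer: 1108/2947 ≈ 0.37598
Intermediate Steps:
o(n) = 2 + n + n**2 (o(n) = 2 + (n + n*n) = 2 + (n + n**2) = 2 + n + n**2)
I(K) = 7 + 6/K + 6/K**2 (I(K) = 6*(2 + 1/K + (1/K)**2) - 5 = 6*(2 + 1/K + K**(-2)) - 5 = (12 + 6/K + 6/K**2) - 5 = 7 + 6/K + 6/K**2)
(1804 - 2912)/(I(-1) - 2954) = (1804 - 2912)/((7 + 6/(-1) + 6/(-1)**2) - 2954) = -1108/((7 + 6*(-1) + 6*1) - 2954) = -1108/((7 - 6 + 6) - 2954) = -1108/(7 - 2954) = -1108/(-2947) = -1108*(-1/2947) = 1108/2947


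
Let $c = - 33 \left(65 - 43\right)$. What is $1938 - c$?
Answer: $2664$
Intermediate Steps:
$c = -726$ ($c = \left(-33\right) 22 = -726$)
$1938 - c = 1938 - -726 = 1938 + 726 = 2664$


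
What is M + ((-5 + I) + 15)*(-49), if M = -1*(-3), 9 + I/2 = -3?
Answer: 689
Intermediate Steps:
I = -24 (I = -18 + 2*(-3) = -18 - 6 = -24)
M = 3
M + ((-5 + I) + 15)*(-49) = 3 + ((-5 - 24) + 15)*(-49) = 3 + (-29 + 15)*(-49) = 3 - 14*(-49) = 3 + 686 = 689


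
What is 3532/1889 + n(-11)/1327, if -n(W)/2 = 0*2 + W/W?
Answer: 4683186/2506703 ≈ 1.8683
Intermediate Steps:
n(W) = -2 (n(W) = -2*(0*2 + W/W) = -2*(0 + 1) = -2*1 = -2)
3532/1889 + n(-11)/1327 = 3532/1889 - 2/1327 = 4683186/2506703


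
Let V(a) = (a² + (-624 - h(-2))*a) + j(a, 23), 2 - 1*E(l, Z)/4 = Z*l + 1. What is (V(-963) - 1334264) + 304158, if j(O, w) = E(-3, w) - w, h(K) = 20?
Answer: 517692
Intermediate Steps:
E(l, Z) = 4 - 4*Z*l (E(l, Z) = 8 - 4*(Z*l + 1) = 8 - 4*(1 + Z*l) = 8 + (-4 - 4*Z*l) = 4 - 4*Z*l)
j(O, w) = 4 + 11*w (j(O, w) = (4 - 4*w*(-3)) - w = (4 + 12*w) - w = 4 + 11*w)
V(a) = 257 + a² - 644*a (V(a) = (a² + (-624 - 1*20)*a) + (4 + 11*23) = (a² + (-624 - 20)*a) + (4 + 253) = (a² - 644*a) + 257 = 257 + a² - 644*a)
(V(-963) - 1334264) + 304158 = ((257 + (-963)² - 644*(-963)) - 1334264) + 304158 = ((257 + 927369 + 620172) - 1334264) + 304158 = (1547798 - 1334264) + 304158 = 213534 + 304158 = 517692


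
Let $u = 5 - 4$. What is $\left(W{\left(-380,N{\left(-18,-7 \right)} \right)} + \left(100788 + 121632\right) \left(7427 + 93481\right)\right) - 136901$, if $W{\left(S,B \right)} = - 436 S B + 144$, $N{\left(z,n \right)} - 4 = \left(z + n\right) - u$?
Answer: $22440175643$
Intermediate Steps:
$u = 1$ ($u = 5 - 4 = 1$)
$N{\left(z,n \right)} = 3 + n + z$ ($N{\left(z,n \right)} = 4 - \left(1 - n - z\right) = 4 + \left(-1 + n + z\right) = 3 + n + z$)
$W{\left(S,B \right)} = 144 - 436 B S$ ($W{\left(S,B \right)} = - 436 B S + 144 = 144 - 436 B S$)
$\left(W{\left(-380,N{\left(-18,-7 \right)} \right)} + \left(100788 + 121632\right) \left(7427 + 93481\right)\right) - 136901 = \left(\left(144 - 436 \left(3 - 7 - 18\right) \left(-380\right)\right) + \left(100788 + 121632\right) \left(7427 + 93481\right)\right) - 136901 = \left(\left(144 - \left(-9592\right) \left(-380\right)\right) + 222420 \cdot 100908\right) - 136901 = \left(\left(144 - 3644960\right) + 22443957360\right) - 136901 = \left(-3644816 + 22443957360\right) - 136901 = 22440312544 - 136901 = 22440175643$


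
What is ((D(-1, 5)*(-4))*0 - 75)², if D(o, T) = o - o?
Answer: 5625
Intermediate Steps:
D(o, T) = 0
((D(-1, 5)*(-4))*0 - 75)² = ((0*(-4))*0 - 75)² = (0*0 - 75)² = (0 - 75)² = (-75)² = 5625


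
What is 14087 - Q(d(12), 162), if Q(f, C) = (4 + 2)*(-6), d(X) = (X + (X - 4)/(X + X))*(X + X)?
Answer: 14123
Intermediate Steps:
d(X) = 2*X*(X + (-4 + X)/(2*X)) (d(X) = (X + (-4 + X)/((2*X)))*(2*X) = (X + (-4 + X)*(1/(2*X)))*(2*X) = (X + (-4 + X)/(2*X))*(2*X) = 2*X*(X + (-4 + X)/(2*X)))
Q(f, C) = -36 (Q(f, C) = 6*(-6) = -36)
14087 - Q(d(12), 162) = 14087 - 1*(-36) = 14087 + 36 = 14123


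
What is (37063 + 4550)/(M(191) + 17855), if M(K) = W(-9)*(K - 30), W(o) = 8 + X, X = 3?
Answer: 13871/6542 ≈ 2.1203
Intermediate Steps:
W(o) = 11 (W(o) = 8 + 3 = 11)
M(K) = -330 + 11*K (M(K) = 11*(K - 30) = 11*(-30 + K) = -330 + 11*K)
(37063 + 4550)/(M(191) + 17855) = (37063 + 4550)/((-330 + 11*191) + 17855) = 41613/((-330 + 2101) + 17855) = 41613/(1771 + 17855) = 41613/19626 = 41613*(1/19626) = 13871/6542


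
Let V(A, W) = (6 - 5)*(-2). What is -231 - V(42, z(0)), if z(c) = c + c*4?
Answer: -229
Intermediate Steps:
z(c) = 5*c (z(c) = c + 4*c = 5*c)
V(A, W) = -2 (V(A, W) = 1*(-2) = -2)
-231 - V(42, z(0)) = -231 - 1*(-2) = -231 + 2 = -229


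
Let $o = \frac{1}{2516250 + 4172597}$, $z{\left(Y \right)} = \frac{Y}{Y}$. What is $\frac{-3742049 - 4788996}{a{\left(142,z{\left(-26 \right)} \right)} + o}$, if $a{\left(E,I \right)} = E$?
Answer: $- \frac{11412570951023}{189963255} \approx -60078.0$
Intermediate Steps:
$z{\left(Y \right)} = 1$
$o = \frac{1}{6688847} \approx 1.495 \cdot 10^{-7}$
$\frac{-3742049 - 4788996}{a{\left(142,z{\left(-26 \right)} \right)} + o} = \frac{-3742049 - 4788996}{142 + \frac{1}{6688847}} = - \frac{8531045}{\frac{949816275}{6688847}} = \left(-8531045\right) \frac{6688847}{949816275} = - \frac{11412570951023}{189963255}$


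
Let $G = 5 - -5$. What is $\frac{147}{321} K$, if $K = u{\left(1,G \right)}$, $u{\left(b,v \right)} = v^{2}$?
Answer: $\frac{4900}{107} \approx 45.794$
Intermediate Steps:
$G = 10$ ($G = 5 + 5 = 10$)
$K = 100$ ($K = 10^{2} = 100$)
$\frac{147}{321} K = \frac{147}{321} \cdot 100 = 147 \cdot \frac{1}{321} \cdot 100 = \frac{49}{107} \cdot 100 = \frac{4900}{107}$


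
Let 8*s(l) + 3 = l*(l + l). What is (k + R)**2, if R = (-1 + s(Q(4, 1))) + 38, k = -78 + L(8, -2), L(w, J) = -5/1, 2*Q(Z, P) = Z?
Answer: 131769/64 ≈ 2058.9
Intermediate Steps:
Q(Z, P) = Z/2
L(w, J) = -5 (L(w, J) = -5*1 = -5)
s(l) = -3/8 + l**2/4 (s(l) = -3/8 + (l*(l + l))/8 = -3/8 + (l*(2*l))/8 = -3/8 + (2*l**2)/8 = -3/8 + l**2/4)
k = -83 (k = -78 - 5 = -83)
R = 301/8 (R = (-1 + (-3/8 + ((1/2)*4)**2/4)) + 38 = (-1 + (-3/8 + (1/4)*2**2)) + 38 = (-1 + (-3/8 + (1/4)*4)) + 38 = (-1 + (-3/8 + 1)) + 38 = (-1 + 5/8) + 38 = -3/8 + 38 = 301/8 ≈ 37.625)
(k + R)**2 = (-83 + 301/8)**2 = (-363/8)**2 = 131769/64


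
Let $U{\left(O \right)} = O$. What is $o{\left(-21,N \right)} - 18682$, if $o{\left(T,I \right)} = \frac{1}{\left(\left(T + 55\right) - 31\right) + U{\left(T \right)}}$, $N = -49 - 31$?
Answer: $- \frac{336277}{18} \approx -18682.0$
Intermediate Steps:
$N = -80$ ($N = -49 - 31 = -80$)
$o{\left(T,I \right)} = \frac{1}{24 + 2 T}$ ($o{\left(T,I \right)} = \frac{1}{\left(\left(T + 55\right) - 31\right) + T} = \frac{1}{\left(\left(55 + T\right) - 31\right) + T} = \frac{1}{\left(24 + T\right) + T} = \frac{1}{24 + 2 T}$)
$o{\left(-21,N \right)} - 18682 = \frac{1}{2 \left(12 - 21\right)} - 18682 = \frac{1}{2 \left(-9\right)} - 18682 = \frac{1}{2} \left(- \frac{1}{9}\right) - 18682 = - \frac{1}{18} - 18682 = - \frac{336277}{18}$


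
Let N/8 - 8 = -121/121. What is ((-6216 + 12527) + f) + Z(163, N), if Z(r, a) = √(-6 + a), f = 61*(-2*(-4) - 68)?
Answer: 2651 + 5*√2 ≈ 2658.1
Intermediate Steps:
N = 56 (N = 64 + 8*(-121/121) = 64 + 8*(-121*1/121) = 64 + 8*(-1) = 64 - 8 = 56)
f = -3660 (f = 61*(8 - 68) = 61*(-60) = -3660)
((-6216 + 12527) + f) + Z(163, N) = ((-6216 + 12527) - 3660) + √(-6 + 56) = (6311 - 3660) + √50 = 2651 + 5*√2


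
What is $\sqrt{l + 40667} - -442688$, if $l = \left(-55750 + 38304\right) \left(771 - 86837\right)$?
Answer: $442688 + \sqrt{1501548103} \approx 4.8144 \cdot 10^{5}$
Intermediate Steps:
$l = 1501507436$ ($l = \left(-17446\right) \left(-86066\right) = 1501507436$)
$\sqrt{l + 40667} - -442688 = \sqrt{1501507436 + 40667} - -442688 = \sqrt{1501548103} + 442688 = 442688 + \sqrt{1501548103}$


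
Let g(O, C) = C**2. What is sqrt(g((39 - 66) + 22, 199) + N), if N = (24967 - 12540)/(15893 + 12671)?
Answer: sqrt(8077723467131)/14282 ≈ 199.00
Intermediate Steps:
N = 12427/28564 ≈ 0.43506
sqrt(g((39 - 66) + 22, 199) + N) = sqrt(199**2 + 12427/28564) = sqrt(39601 + 12427/28564) = sqrt(1131175391/28564) = sqrt(8077723467131)/14282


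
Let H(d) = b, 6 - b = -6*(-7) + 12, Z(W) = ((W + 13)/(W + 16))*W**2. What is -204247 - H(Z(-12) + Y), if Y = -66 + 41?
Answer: -204199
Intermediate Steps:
Y = -25
Z(W) = W**2*(13 + W)/(16 + W) (Z(W) = ((13 + W)/(16 + W))*W**2 = W**2*(13 + W)/(16 + W))
b = -48 (b = 6 - (-6*(-7) + 12) = 6 - (42 + 12) = 6 - 1*54 = 6 - 54 = -48)
H(d) = -48
-204247 - H(Z(-12) + Y) = -204247 - 1*(-48) = -204247 + 48 = -204199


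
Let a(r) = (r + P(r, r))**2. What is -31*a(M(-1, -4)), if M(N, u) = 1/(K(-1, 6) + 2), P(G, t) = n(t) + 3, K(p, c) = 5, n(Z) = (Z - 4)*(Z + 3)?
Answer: -6001600/2401 ≈ -2499.6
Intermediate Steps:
n(Z) = (-4 + Z)*(3 + Z)
P(G, t) = -9 + t**2 - t (P(G, t) = (-12 + t**2 - t) + 3 = -9 + t**2 - t)
M(N, u) = 1/7 (M(N, u) = 1/(5 + 2) = 1/7)
a(r) = (-9 + r**2)**2 (a(r) = (r + (-9 + r**2 - r))**2 = (-9 + r**2)**2)
-31*a(M(-1, -4)) = -31*(-9 + (1/7)**2)**2 = -31*(-9 + 1/49)**2 = -31*(-440/49)**2 = -31*193600/2401 = -6001600/2401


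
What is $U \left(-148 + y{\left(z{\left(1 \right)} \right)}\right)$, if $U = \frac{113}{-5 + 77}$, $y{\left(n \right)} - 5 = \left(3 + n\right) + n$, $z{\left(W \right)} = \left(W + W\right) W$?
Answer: $- \frac{1921}{9} \approx -213.44$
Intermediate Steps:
$z{\left(W \right)} = 2 W^{2}$ ($z{\left(W \right)} = 2 W W = 2 W^{2}$)
$y{\left(n \right)} = 8 + 2 n$ ($y{\left(n \right)} = 5 + \left(\left(3 + n\right) + n\right) = 5 + \left(3 + 2 n\right) = 8 + 2 n$)
$U = \frac{113}{72} \approx 1.5694$
$U \left(-148 + y{\left(z{\left(1 \right)} \right)}\right) = \frac{113 \left(-148 + \left(8 + 2 \cdot 2 \cdot 1^{2}\right)\right)}{72} = \frac{113 \left(-148 + \left(8 + 2 \cdot 2 \cdot 1\right)\right)}{72} = \frac{113 \left(-148 + \left(8 + 2 \cdot 2\right)\right)}{72} = \frac{113 \left(-148 + \left(8 + 4\right)\right)}{72} = \frac{113 \left(-148 + 12\right)}{72} = \frac{113}{72} \left(-136\right) = - \frac{1921}{9}$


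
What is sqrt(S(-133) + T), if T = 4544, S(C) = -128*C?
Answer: 8*sqrt(337) ≈ 146.86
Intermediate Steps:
sqrt(S(-133) + T) = sqrt(-128*(-133) + 4544) = sqrt(17024 + 4544) = sqrt(21568) = 8*sqrt(337)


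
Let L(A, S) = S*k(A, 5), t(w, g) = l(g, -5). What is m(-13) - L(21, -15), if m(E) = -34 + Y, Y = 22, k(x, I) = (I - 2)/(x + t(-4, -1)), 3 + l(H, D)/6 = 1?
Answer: -7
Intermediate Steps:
l(H, D) = -12 (l(H, D) = -18 + 6*1 = -18 + 6 = -12)
t(w, g) = -12
k(x, I) = (-2 + I)/(-12 + x) (k(x, I) = (I - 2)/(x - 12) = (-2 + I)/(-12 + x))
L(A, S) = 3*S/(-12 + A) (L(A, S) = S*((-2 + 5)/(-12 + A)) = S*(3/(-12 + A)) = 3*S/(-12 + A))
m(E) = -12 (m(E) = -34 + 22 = -12)
m(-13) - L(21, -15) = -12 - 3*(-15)/(-12 + 21) = -12 - 3*(-15)/9 = -12 - 1*(-5) = -12 + 5 = -7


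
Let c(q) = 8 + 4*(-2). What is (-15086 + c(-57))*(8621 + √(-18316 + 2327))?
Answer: -130056406 - 15086*I*√15989 ≈ -1.3006e+8 - 1.9076e+6*I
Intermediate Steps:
c(q) = 0 (c(q) = 8 - 8 = 0)
(-15086 + c(-57))*(8621 + √(-18316 + 2327)) = (-15086 + 0)*(8621 + √(-18316 + 2327)) = -15086*(8621 + √(-15989)) = -15086*(8621 + I*√15989) = -130056406 - 15086*I*√15989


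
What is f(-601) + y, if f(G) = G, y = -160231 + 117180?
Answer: -43652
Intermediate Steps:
y = -43051
f(-601) + y = -601 - 43051 = -43652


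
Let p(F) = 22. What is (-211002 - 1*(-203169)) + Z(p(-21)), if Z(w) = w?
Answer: -7811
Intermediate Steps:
(-211002 - 1*(-203169)) + Z(p(-21)) = (-211002 - 1*(-203169)) + 22 = (-211002 + 203169) + 22 = -7833 + 22 = -7811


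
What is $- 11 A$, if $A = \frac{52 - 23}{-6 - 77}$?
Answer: $\frac{319}{83} \approx 3.8434$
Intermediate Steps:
$A = - \frac{29}{83}$ ($A = \frac{29}{-83} = 29 \left(- \frac{1}{83}\right) = - \frac{29}{83} \approx -0.3494$)
$- 11 A = \left(-11\right) \left(- \frac{29}{83}\right) = \frac{319}{83}$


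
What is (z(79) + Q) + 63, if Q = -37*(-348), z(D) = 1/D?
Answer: 1022182/79 ≈ 12939.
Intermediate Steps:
Q = 12876
(z(79) + Q) + 63 = (1/79 + 12876) + 63 = 1017205/79 + 63 = 1022182/79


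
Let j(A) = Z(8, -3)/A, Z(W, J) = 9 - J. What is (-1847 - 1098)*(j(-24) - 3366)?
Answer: 19828685/2 ≈ 9.9143e+6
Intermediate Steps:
j(A) = 12/A (j(A) = (9 - 1*(-3))/A = (9 + 3)/A = 12/A)
(-1847 - 1098)*(j(-24) - 3366) = (-1847 - 1098)*(12/(-24) - 3366) = -2945*(12*(-1/24) - 3366) = -2945*(-½ - 3366) = -2945*(-6733/2) = 19828685/2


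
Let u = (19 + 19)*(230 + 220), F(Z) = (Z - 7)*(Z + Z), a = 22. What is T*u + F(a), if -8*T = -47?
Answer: 202245/2 ≈ 1.0112e+5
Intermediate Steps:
T = 47/8 (T = -1/8*(-47) = 47/8 ≈ 5.8750)
F(Z) = 2*Z*(-7 + Z) (F(Z) = (-7 + Z)*(2*Z) = 2*Z*(-7 + Z))
u = 17100 (u = 38*450 = 17100)
T*u + F(a) = (47/8)*17100 + 2*22*(-7 + 22) = 200925/2 + 2*22*15 = 200925/2 + 660 = 202245/2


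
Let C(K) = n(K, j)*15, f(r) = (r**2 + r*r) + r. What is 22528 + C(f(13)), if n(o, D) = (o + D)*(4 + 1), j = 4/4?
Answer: 48928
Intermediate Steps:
j = 1 (j = 4*(1/4) = 1)
f(r) = r + 2*r**2 (f(r) = (r**2 + r**2) + r = 2*r**2 + r = r + 2*r**2)
n(o, D) = 5*D + 5*o (n(o, D) = (D + o)*5 = 5*D + 5*o)
C(K) = 75 + 75*K (C(K) = (5*1 + 5*K)*15 = (5 + 5*K)*15 = 75 + 75*K)
22528 + C(f(13)) = 22528 + (75 + 75*(13*(1 + 2*13))) = 22528 + (75 + 75*(13*(1 + 26))) = 22528 + (75 + 75*(13*27)) = 22528 + (75 + 75*351) = 22528 + (75 + 26325) = 22528 + 26400 = 48928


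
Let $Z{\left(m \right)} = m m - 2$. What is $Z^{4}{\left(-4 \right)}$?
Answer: $38416$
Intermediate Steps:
$Z{\left(m \right)} = -2 + m^{2}$ ($Z{\left(m \right)} = m^{2} - 2 = -2 + m^{2}$)
$Z^{4}{\left(-4 \right)} = \left(-2 + \left(-4\right)^{2}\right)^{4} = \left(-2 + 16\right)^{4} = 14^{4} = 38416$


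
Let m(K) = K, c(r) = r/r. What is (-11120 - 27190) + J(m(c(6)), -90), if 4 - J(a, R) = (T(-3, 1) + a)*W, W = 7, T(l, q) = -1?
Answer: -38306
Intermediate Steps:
c(r) = 1
J(a, R) = 11 - 7*a (J(a, R) = 4 - (-1 + a)*7 = 4 - (-7 + 7*a) = 4 + (7 - 7*a) = 11 - 7*a)
(-11120 - 27190) + J(m(c(6)), -90) = (-11120 - 27190) + (11 - 7*1) = -38310 + (11 - 7) = -38310 + 4 = -38306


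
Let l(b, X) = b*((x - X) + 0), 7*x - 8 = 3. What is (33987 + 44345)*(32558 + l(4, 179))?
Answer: 17463179416/7 ≈ 2.4947e+9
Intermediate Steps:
x = 11/7 (x = 8/7 + (1/7)*3 = 8/7 + 3/7 = 11/7 ≈ 1.5714)
l(b, X) = b*(11/7 - X) (l(b, X) = b*((11/7 - X) + 0) = b*(11/7 - X))
(33987 + 44345)*(32558 + l(4, 179)) = (33987 + 44345)*(32558 + (1/7)*4*(11 - 7*179)) = 78332*(32558 + (1/7)*4*(11 - 1253)) = 78332*(32558 + (1/7)*4*(-1242)) = 78332*(32558 - 4968/7) = 78332*(222938/7) = 17463179416/7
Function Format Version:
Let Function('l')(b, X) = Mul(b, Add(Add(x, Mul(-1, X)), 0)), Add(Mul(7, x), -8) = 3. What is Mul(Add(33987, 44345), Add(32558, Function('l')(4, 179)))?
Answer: Rational(17463179416, 7) ≈ 2.4947e+9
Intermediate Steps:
x = Rational(11, 7) (x = Add(Rational(8, 7), Mul(Rational(1, 7), 3)) = Add(Rational(8, 7), Rational(3, 7)) = Rational(11, 7) ≈ 1.5714)
Function('l')(b, X) = Mul(b, Add(Rational(11, 7), Mul(-1, X))) (Function('l')(b, X) = Mul(b, Add(Add(Rational(11, 7), Mul(-1, X)), 0)) = Mul(b, Add(Rational(11, 7), Mul(-1, X))))
Mul(Add(33987, 44345), Add(32558, Function('l')(4, 179))) = Mul(Add(33987, 44345), Add(32558, Mul(Rational(1, 7), 4, Add(11, Mul(-7, 179))))) = Mul(78332, Add(32558, Mul(Rational(1, 7), 4, Add(11, -1253)))) = Mul(78332, Add(32558, Mul(Rational(1, 7), 4, -1242))) = Mul(78332, Add(32558, Rational(-4968, 7))) = Mul(78332, Rational(222938, 7)) = Rational(17463179416, 7)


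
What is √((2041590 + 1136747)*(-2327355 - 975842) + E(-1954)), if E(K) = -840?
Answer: I*√10498673244229 ≈ 3.2402e+6*I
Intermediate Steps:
√((2041590 + 1136747)*(-2327355 - 975842) + E(-1954)) = √((2041590 + 1136747)*(-2327355 - 975842) - 840) = √(3178337*(-3303197) - 840) = √(-10498673243389 - 840) = √(-10498673244229) = I*√10498673244229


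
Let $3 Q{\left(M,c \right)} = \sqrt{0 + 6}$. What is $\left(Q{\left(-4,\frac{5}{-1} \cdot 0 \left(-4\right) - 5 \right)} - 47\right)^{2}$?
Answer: $\frac{\left(141 - \sqrt{6}\right)^{2}}{9} \approx 2132.9$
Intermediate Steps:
$Q{\left(M,c \right)} = \frac{\sqrt{6}}{3}$ ($Q{\left(M,c \right)} = \frac{\sqrt{0 + 6}}{3} = \frac{\sqrt{6}}{3}$)
$\left(Q{\left(-4,\frac{5}{-1} \cdot 0 \left(-4\right) - 5 \right)} - 47\right)^{2} = \left(\frac{\sqrt{6}}{3} - 47\right)^{2} = \left(-47 + \frac{\sqrt{6}}{3}\right)^{2}$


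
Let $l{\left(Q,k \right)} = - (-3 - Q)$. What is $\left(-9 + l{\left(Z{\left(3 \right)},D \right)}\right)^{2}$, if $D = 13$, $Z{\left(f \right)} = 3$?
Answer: $9$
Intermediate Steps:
$l{\left(Q,k \right)} = 3 + Q$
$\left(-9 + l{\left(Z{\left(3 \right)},D \right)}\right)^{2} = \left(-9 + \left(3 + 3\right)\right)^{2} = \left(-9 + 6\right)^{2} = \left(-3\right)^{2} = 9$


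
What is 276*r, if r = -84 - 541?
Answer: -172500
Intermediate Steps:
r = -625
276*r = 276*(-625) = -172500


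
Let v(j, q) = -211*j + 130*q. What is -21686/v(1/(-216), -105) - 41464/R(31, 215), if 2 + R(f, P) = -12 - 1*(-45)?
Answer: -122098499240/91393859 ≈ -1336.0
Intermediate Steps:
R(f, P) = 31 (R(f, P) = -2 + (-12 - 1*(-45)) = -2 + (-12 + 45) = -2 + 33 = 31)
-21686/v(1/(-216), -105) - 41464/R(31, 215) = -21686/(-211/(-216) + 130*(-105)) - 41464/31 = -21686/(-211*(-1/216) - 13650) - 41464*1/31 = -21686/(211/216 - 13650) - 41464/31 = -21686/(-2948189/216) - 41464/31 = -21686*(-216/2948189) - 41464/31 = 4684176/2948189 - 41464/31 = -122098499240/91393859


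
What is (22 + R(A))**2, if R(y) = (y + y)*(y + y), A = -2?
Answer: 1444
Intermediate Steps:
R(y) = 4*y**2 (R(y) = (2*y)*(2*y) = 4*y**2)
(22 + R(A))**2 = (22 + 4*(-2)**2)**2 = (22 + 4*4)**2 = (22 + 16)**2 = 38**2 = 1444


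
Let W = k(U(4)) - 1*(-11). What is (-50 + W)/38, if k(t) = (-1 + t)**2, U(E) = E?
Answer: -15/19 ≈ -0.78947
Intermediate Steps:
W = 20 (W = (-1 + 4)**2 - 1*(-11) = 3**2 + 11 = 9 + 11 = 20)
(-50 + W)/38 = (-50 + 20)/38 = (1/38)*(-30) = -15/19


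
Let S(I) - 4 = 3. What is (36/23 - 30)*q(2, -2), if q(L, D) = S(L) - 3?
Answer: -2616/23 ≈ -113.74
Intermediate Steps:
S(I) = 7 (S(I) = 4 + 3 = 7)
q(L, D) = 4 (q(L, D) = 7 - 3 = 4)
(36/23 - 30)*q(2, -2) = (36/23 - 30)*4 = -654/23*4 = -2616/23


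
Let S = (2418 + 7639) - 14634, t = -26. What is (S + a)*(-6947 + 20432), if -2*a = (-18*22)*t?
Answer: -131141625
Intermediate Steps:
S = -4577 (S = 10057 - 14634 = -4577)
a = -5148 (a = -(-18*22)*(-26)/2 = -(-198)*(-26) = -1/2*10296 = -5148)
(S + a)*(-6947 + 20432) = (-4577 - 5148)*(-6947 + 20432) = -9725*13485 = -131141625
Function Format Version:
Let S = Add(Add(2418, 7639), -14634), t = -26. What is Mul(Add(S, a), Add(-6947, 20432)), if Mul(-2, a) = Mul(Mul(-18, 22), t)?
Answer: -131141625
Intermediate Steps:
S = -4577 (S = Add(10057, -14634) = -4577)
a = -5148 (a = Mul(Rational(-1, 2), Mul(Mul(-18, 22), -26)) = Mul(Rational(-1, 2), Mul(-396, -26)) = Mul(Rational(-1, 2), 10296) = -5148)
Mul(Add(S, a), Add(-6947, 20432)) = Mul(Add(-4577, -5148), Add(-6947, 20432)) = Mul(-9725, 13485) = -131141625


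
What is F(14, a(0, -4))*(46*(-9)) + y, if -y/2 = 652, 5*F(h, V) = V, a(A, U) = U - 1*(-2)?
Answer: -5692/5 ≈ -1138.4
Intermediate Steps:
a(A, U) = 2 + U (a(A, U) = U + 2 = 2 + U)
F(h, V) = V/5
y = -1304 (y = -2*652 = -1304)
F(14, a(0, -4))*(46*(-9)) + y = ((2 - 4)/5)*(46*(-9)) - 1304 = ((⅕)*(-2))*(-414) - 1304 = -⅖*(-414) - 1304 = 828/5 - 1304 = -5692/5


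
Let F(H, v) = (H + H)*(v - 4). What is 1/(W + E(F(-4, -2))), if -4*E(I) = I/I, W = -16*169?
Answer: -4/10817 ≈ -0.00036979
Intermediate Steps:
W = -2704
F(H, v) = 2*H*(-4 + v) (F(H, v) = (2*H)*(-4 + v) = 2*H*(-4 + v))
E(I) = -¼ (E(I) = -I/(4*I) = -¼*1 = -¼)
1/(W + E(F(-4, -2))) = 1/(-2704 - ¼) = 1/(-10817/4) = -4/10817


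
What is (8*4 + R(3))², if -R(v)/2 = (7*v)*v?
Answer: 8836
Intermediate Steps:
R(v) = -14*v² (R(v) = -2*7*v*v = -14*v²)
(8*4 + R(3))² = (8*4 - 14*3²)² = (32 - 14*9)² = (32 - 126)² = (-94)² = 8836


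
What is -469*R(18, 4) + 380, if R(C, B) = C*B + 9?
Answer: -37609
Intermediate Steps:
R(C, B) = 9 + B*C (R(C, B) = B*C + 9 = 9 + B*C)
-469*R(18, 4) + 380 = -469*(9 + 4*18) + 380 = -469*(9 + 72) + 380 = -469*81 + 380 = -37989 + 380 = -37609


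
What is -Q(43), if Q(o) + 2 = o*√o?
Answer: 2 - 43*√43 ≈ -279.97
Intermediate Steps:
Q(o) = -2 + o^(3/2) (Q(o) = -2 + o*√o = -2 + o^(3/2))
-Q(43) = -(-2 + 43^(3/2)) = -(-2 + 43*√43) = 2 - 43*√43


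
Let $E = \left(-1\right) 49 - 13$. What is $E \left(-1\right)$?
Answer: $62$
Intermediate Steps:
$E = -62$ ($E = -49 - 13 = -62$)
$E \left(-1\right) = \left(-62\right) \left(-1\right) = 62$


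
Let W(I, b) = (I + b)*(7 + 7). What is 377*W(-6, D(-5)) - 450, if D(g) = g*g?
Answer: 99832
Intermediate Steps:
D(g) = g²
W(I, b) = 14*I + 14*b (W(I, b) = (I + b)*14 = 14*I + 14*b)
377*W(-6, D(-5)) - 450 = 377*(14*(-6) + 14*(-5)²) - 450 = 377*(-84 + 14*25) - 450 = 377*(-84 + 350) - 450 = 377*266 - 450 = 100282 - 450 = 99832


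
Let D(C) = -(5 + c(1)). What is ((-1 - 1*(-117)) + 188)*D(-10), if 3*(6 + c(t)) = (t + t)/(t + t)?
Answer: 608/3 ≈ 202.67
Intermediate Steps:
c(t) = -17/3 (c(t) = -6 + ((t + t)/(t + t))/3 = -6 + ((2*t)/((2*t)))/3 = -6 + ((2*t)*(1/(2*t)))/3 = -6 + (⅓)*1 = -6 + ⅓ = -17/3)
D(C) = ⅔ (D(C) = -(5 - 17/3) = -1*(-⅔) = ⅔)
((-1 - 1*(-117)) + 188)*D(-10) = ((-1 - 1*(-117)) + 188)*(⅔) = ((-1 + 117) + 188)*(⅔) = (116 + 188)*(⅔) = 304*(⅔) = 608/3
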